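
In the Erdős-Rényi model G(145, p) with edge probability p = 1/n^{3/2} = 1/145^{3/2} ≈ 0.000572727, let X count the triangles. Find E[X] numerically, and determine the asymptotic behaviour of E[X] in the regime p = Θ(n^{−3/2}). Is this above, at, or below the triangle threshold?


Number of potential triangles: C(145, 3) = 497640.
Each occurs with probability p³ ≈ (0.000572727)³ ≈ 1.87864184e-10.
By linearity: E[X] = C(145, 3)·p³ ≈ 497640 · 1.87864184e-10 ≈ 0.000093.
Since α = 3/2 > 1, p = c/n^{3/2} = o(1/n) is below the triangle threshold p ~ 1/n. Asymptotically E[X] ~ (c³/6)·n^{3(1−α)} = (1³/6)·n^{-1.5} → 0, so by Markov's inequality G has no triangles w.h.p.

E[X] ≈ 0.000093; in regime p = Θ(1/n^{3/2}) E[X] tends to 0 (below the triangle threshold p ~ 1/n).


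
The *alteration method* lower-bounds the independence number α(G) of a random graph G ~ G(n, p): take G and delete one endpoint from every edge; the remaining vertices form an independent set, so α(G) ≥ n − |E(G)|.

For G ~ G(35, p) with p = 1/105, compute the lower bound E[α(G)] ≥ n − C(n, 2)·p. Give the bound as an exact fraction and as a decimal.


E[|E(G)|] = C(35, 2)·p = 595 · (1/105) = 17/3.
E[α(G)] ≥ n − E[|E(G)|] = 35 − 17/3 = 88/3.
Numerically: ≈ 29.33333.
(This is only a lower bound; the true E[α(G)] may be larger.)

E[α(G)] ≥ 88/3 ≈ 29.33333.


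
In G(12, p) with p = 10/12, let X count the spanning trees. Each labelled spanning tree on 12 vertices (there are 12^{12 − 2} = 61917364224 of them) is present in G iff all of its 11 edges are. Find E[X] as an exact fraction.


K_12 has 12^{12 − 2} = 61917364224 labelled spanning trees.
For each such spanning tree H, let X_H = 1 if all 11 edges of H are present in G. Then P[X_H = 1] = p^{11} = (5/6)^{11} = 48828125/362797056.
By linearity: E[X] = Σ_H E[X_H] = 61917364224 · p^{11} = 61917364224 · 48828125/362797056 = 25000000000/3.
Numerically: E[X] ≈ 8.33e+09.

E[X] = 61917364224 · (5/6)^{11} = 25000000000/3 ≈ 8.33e+09.


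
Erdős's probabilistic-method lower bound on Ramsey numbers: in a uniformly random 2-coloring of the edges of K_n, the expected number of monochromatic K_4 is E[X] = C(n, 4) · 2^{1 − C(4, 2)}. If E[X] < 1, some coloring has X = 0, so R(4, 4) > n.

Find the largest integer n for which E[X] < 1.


We need C(n, 4) · 2^{1 − 6} < 1, i.e. C(n, 4) < 2^{6 − 1} = 32.
Check values of n near the boundary:
  n = 4: C(4, 4) = 1; 1 < 32? YES
  n = 5: C(5, 4) = 5; 5 < 32? YES
  n = 6: C(6, 4) = 15; 15 < 32? YES
  n = 7: C(7, 4) = 35; 35 < 32? NO
  n = 8: C(8, 4) = 70; 70 < 32? NO
  n = 9: C(9, 4) = 126; 126 < 32? NO
The largest n with C(n, 4) < 32 is n = 6 (where E[X] = 15/32 ≈ 0.469). Hence R(4, 4) > 6, i.e. R(4, 4) ≥ 7.

Largest n = 6; hence R(4, 4) > 6.


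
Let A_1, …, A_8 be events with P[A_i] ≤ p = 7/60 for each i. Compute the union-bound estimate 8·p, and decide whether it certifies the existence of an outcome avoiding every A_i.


Union bound: P[∪_{i=1}^{8} A_i] ≤ Σ_i P[A_i] ≤ 8·p = 8·(7/60) = 14/15.
Numerically: 14/15 ≈ 0.9333.
Is 14/15 < 1? YES.
Since P[∪ A_i] ≤ 14/15 < 1, the complement has P[∩ A_i^c] ≥ 1 − 14/15 = 1/15 > 0, so some outcome avoids every A_i.

8·p = 14/15 ≈ 0.9333; existence CERTIFIED by the union bound.


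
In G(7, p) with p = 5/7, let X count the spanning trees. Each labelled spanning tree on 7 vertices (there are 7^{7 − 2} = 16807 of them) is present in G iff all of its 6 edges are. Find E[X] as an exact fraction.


K_7 has 7^{7 − 2} = 16807 labelled spanning trees.
For each such spanning tree H, let X_H = 1 if all 6 edges of H are present in G. Then P[X_H = 1] = p^{6} = (5/7)^{6} = 15625/117649.
Summing the indicators: E[X] = Σ_H E[X_H] = 16807 · p^{6} = 16807 · 15625/117649 = 15625/7.
Numerically: E[X] ≈ 2.23e+03.

E[X] = 16807 · (5/7)^{6} = 15625/7 ≈ 2.23e+03.


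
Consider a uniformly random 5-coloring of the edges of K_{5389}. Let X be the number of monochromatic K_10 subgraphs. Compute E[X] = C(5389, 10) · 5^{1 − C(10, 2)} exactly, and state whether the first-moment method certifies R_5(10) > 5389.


E[X] = C(5389, 10) · 5^{1 − 45} = 5645340767466558997768874792926 · 5^{−44} = 5645340767466558997768874792926/5684341886080801486968994140625.
As a reduced fraction: E[X] = 5645340767466558997768874792926/5684341886080801486968994140625 ≈ 0.9931.
Is E[X] < 1? YES.
Since E[X] < 1, there exists a 5-coloring of K_{5389} with no monochromatic K_10; hence R_5(10) > 5389.

E[X] = 5645340767466558997768874792926/5684341886080801486968994140625 ≈ 0.9931; E[X] < 1, so R_5(10) > 5389.


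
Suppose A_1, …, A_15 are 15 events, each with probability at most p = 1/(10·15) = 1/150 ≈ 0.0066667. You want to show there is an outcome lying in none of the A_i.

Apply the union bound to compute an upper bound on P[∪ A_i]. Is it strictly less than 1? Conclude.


Union bound: P[∪_{i=1}^{15} A_i] ≤ Σ_i P[A_i] ≤ 15·p = 15·(1/150) = 1/10.
Numerically: 1/10 ≈ 0.1000000.
Is 1/10 < 1? YES.
Since P[∪ A_i] ≤ 1/10 < 1, the complement has P[∩ A_i^c] ≥ 1 − 1/10 = 9/10 > 0, so some outcome avoids every A_i.

15·p = 1/10 ≈ 0.1000000; existence CERTIFIED by the union bound.


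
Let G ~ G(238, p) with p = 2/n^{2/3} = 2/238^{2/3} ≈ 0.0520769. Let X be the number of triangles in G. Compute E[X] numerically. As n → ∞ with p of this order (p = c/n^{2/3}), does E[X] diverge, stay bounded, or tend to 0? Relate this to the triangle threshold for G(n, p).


Number of potential triangles: C(238, 3) = 2218636.
Each occurs with probability p³ ≈ (0.0520769)³ ≈ 1.41232964e-04.
By linearity: E[X] = C(238, 3)·p³ ≈ 2218636 · 1.41232964e-04 ≈ 313.344538.
Since α = 2/3 < 1, p = c/n^{2/3} ≫ 1/n is above the triangle threshold p ~ 1/n. Asymptotically E[X] ~ (c³/6)·n^{3(1−α)} = (2³/6)·n^{1} → ∞; triangles are abundant w.h.p.

E[X] ≈ 313.344538; in regime p = Θ(1/n^{2/3}) E[X] diverges (above the triangle threshold p ~ 1/n).


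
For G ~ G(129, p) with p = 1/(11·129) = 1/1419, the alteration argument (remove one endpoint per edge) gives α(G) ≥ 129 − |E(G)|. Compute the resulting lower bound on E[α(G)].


E[|E(G)|] = C(129, 2)·p = 8256 · (1/1419) = 64/11.
E[α(G)] ≥ n − E[|E(G)|] = 129 − 64/11 = 1355/11.
Numerically: ≈ 123.1818.
(This is only a lower bound; the true E[α(G)] may be larger.)

E[α(G)] ≥ 1355/11 ≈ 123.1818.


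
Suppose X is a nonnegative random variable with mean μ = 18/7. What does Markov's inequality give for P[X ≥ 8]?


μ = E[X] = 18/7, a = 8.
Markov: P[X ≥ 8] ≤ μ/a = (18/7)/8 = 9/28.
Numerically: ≈ 0.321.
(Since a = 8 > μ = 2.571, the bound 9/28 is < 1 and informative.)

P[X ≥ 8] ≤ 9/28 ≈ 0.321.


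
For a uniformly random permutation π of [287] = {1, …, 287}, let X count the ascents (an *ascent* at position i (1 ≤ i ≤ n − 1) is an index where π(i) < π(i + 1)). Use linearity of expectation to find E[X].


Write X = Σ X_I over i = 1, …, 286, with X_I the indicator of one ascent.
There are 286 indicators.
For each fixed i, the pair (π(i), π(i+1)) is a uniformly random ordered pair of distinct values from {1, …, 287}; by symmetry P[π(i) < π(i+1)] = 1/2.
By linearity: E[X] = 286 · (1/2) = (287 − 1) · (1/2) = 143 ≈ 143.00000.

E[X] = 143 = 143.00000.


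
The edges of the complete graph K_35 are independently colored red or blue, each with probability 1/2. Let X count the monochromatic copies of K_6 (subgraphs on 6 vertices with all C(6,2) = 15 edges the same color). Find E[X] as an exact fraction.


Let X = Σ_S X_S over the C(35, 6) = 1623160 subsets S of size 6, where X_S = 1 if the K_6 on S is monochromatic.
For a fixed S, the K_6 on S has C(6, 2) = 15 edges. P[all 15 edges red] = (1/2)^15, and likewise for blue, so P[monochromatic] = 2·(1/2)^15 = 2^{1 − 15} = 1/16384.
By linearity of expectation: E[X] = C(35, 6) · 2^{1 − 15} = 1623160 · 1/16384 = 202895/2048.
Numerically: E[X] ≈ 99.0698.

E[X] = C(35,6)·2^(1−C(6,2)) = 202895/2048 ≈ 99.0698.


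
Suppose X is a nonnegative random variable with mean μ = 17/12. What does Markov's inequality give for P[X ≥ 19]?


μ = E[X] = 17/12, a = 19.
Markov: P[X ≥ 19] ≤ μ/a = (17/12)/19 = 17/228.
Numerically: ≈ 0.075.
(Since a = 19 > μ = 1.417, the bound 17/228 is < 1 and informative.)

P[X ≥ 19] ≤ 17/228 ≈ 0.075.


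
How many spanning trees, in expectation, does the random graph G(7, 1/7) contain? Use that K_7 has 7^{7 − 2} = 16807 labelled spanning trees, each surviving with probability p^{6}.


K_7 has 7^{7 − 2} = 16807 labelled spanning trees.
For each such spanning tree H, let X_H = 1 if all 6 edges of H are present in G. Then P[X_H = 1] = p^{6} = (1/7)^{6} = 1/117649.
Summing the indicators: E[X] = Σ_H E[X_H] = 16807 · p^{6} = 16807 · 1/117649 = 1/7.
Numerically: E[X] ≈ 0.143.

E[X] = 16807 · (1/7)^{6} = 1/7 ≈ 0.143.


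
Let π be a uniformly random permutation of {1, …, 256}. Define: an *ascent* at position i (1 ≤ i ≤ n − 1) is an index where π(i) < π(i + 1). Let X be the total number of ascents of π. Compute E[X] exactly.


Write X = Σ X_I over i = 1, …, 255, with X_I the indicator of one ascent.
There are 255 indicators.
For each fixed i, the pair (π(i), π(i+1)) is a uniformly random ordered pair of distinct values from {1, …, 256}; by symmetry P[π(i) < π(i+1)] = 1/2.
By linearity: E[X] = 255 · (1/2) = (256 − 1) · (1/2) = 255/2 ≈ 127.50000.

E[X] = 255/2 = 127.50000.


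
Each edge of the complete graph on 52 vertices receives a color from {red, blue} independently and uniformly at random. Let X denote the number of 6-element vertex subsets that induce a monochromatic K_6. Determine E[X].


Let X = Σ_S X_S over the C(52, 6) = 20358520 subsets S of size 6, where X_S = 1 if the K_6 on S is monochromatic.
For a fixed S, the K_6 on S has C(6, 2) = 15 edges. P[all 15 edges red] = (1/2)^15, and likewise for blue, so P[monochromatic] = 2·(1/2)^15 = 2^{1 − 15} = 1/16384.
Summing: E[X] = C(52, 6) · 2^{1 − 15} = 20358520 · 1/16384 = 2544815/2048.
Numerically: E[X] ≈ 1242.585449.

E[X] = C(52,6)·2^(1−C(6,2)) = 2544815/2048 ≈ 1242.585449.


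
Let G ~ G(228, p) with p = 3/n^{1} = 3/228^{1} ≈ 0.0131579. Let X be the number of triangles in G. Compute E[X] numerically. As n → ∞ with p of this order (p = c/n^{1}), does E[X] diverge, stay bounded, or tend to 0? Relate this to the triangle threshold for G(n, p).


Number of potential triangles: C(228, 3) = 1949476.
Each occurs with probability p³ ≈ (0.0131579)³ ≈ 2.27802887e-06.
By linearity: E[X] = C(228, 3)·p³ ≈ 1949476 · 2.27802887e-06 ≈ 4.440963.
Here α = 1, so p = 3/n is exactly at the triangle threshold p ~ 1/n. Asymptotically E[X] → c³/6 = 3³/6 = 9/2 ≈ 4.500000, a bounded constant. In this regime the triangle count is asymptotically Poisson(c³/6).

E[X] ≈ 4.440963; in regime p = Θ(1/n^{1}) E[X] stays bounded (at the triangle threshold p ~ 1/n).


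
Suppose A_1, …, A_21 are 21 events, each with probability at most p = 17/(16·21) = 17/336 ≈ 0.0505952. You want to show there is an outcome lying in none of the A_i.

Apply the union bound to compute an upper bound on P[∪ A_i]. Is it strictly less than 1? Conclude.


Union bound: P[∪_{i=1}^{21} A_i] ≤ Σ_i P[A_i] ≤ 21·p = 21·(17/336) = 17/16.
Numerically: 17/16 ≈ 1.0625000.
Is 17/16 < 1? NO.
Since the bound 17/16 is ≥ 1, the union bound is uninformative here; it does NOT by itself certify existence.

21·p = 17/16 ≈ 1.0625000; existence NOT certified by the union bound.


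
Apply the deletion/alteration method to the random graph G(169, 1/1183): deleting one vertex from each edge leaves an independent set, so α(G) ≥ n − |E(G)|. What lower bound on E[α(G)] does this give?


E[|E(G)|] = C(169, 2)·p = 14196 · (1/1183) = 12.
E[α(G)] ≥ n − E[|E(G)|] = 169 − 12 = 157.
Numerically: ≈ 157.0000.
(This is only a lower bound; the true E[α(G)] may be larger.)

E[α(G)] ≥ 157 ≈ 157.0000.


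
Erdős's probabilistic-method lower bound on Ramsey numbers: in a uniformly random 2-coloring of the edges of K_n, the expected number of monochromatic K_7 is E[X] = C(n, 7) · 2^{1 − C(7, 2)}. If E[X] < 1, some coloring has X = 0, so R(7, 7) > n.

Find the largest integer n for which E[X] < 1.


We need C(n, 7) · 2^{1 − 21} < 1, i.e. C(n, 7) < 2^{21 − 1} = 1048576.
Check values of n near the boundary:
  n = 25: C(25, 7) = 480700; 480700 < 1048576? YES
  n = 26: C(26, 7) = 657800; 657800 < 1048576? YES
  n = 27: C(27, 7) = 888030; 888030 < 1048576? YES
  n = 28: C(28, 7) = 1184040; 1184040 < 1048576? NO
  n = 29: C(29, 7) = 1560780; 1560780 < 1048576? NO
The largest n with C(n, 7) < 1048576 is n = 27 (where E[X] = 444015/524288 ≈ 0.846891). Hence R(7, 7) > 27, i.e. R(7, 7) ≥ 28.

Largest n = 27; hence R(7, 7) > 27.


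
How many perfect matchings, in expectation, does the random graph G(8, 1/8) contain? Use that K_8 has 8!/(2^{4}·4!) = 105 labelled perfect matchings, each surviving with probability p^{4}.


K_8 has 8!/(2^{4}·4!) = 105 labelled perfect matchings.
For each such perfect matching H, let X_H = 1 if all 4 edges of H are present in G. Then P[X_H = 1] = p^{4} = (1/8)^{4} = 1/4096.
By linearity: E[X] = Σ_H E[X_H] = 105 · p^{4} = 105 · 1/4096 = 105/4096.
Numerically: E[X] ≈ 0.0256348.

E[X] = 105 · (1/8)^{4} = 105/4096 ≈ 0.0256348.


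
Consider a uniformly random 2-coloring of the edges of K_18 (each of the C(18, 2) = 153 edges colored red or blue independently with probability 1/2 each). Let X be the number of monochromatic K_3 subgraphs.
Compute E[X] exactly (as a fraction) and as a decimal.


Let X = Σ_S X_S over the C(18, 3) = 816 subsets S of size 3, where X_S = 1 if the K_3 on S is monochromatic.
For a fixed S, the K_3 on S has C(3, 2) = 3 edges. P[all 3 edges red] = (1/2)^3, and likewise for blue, so P[monochromatic] = 2·(1/2)^3 = 2^{1 − 3} = 1/4.
Summing: E[X] = C(18, 3) · 2^{1 − 3} = 816 · 1/4 = 204.
Numerically: E[X] ≈ 204.0000.

E[X] = C(18,3)·2^(1−C(3,2)) = 204 ≈ 204.0000.


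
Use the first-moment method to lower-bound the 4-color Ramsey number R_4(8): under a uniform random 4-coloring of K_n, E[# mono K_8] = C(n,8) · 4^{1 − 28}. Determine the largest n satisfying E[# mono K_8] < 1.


We need C(n, 8) · 4^{1 − 28} < 1, i.e. C(n, 8) < 4^{28 − 1} = 18014398509481984.
Check values of n near the boundary:
  n = 404: C(404, 8) = 16415071523485570; 16415071523485570 < 18014398509481984? YES
  n = 405: C(405, 8) = 16745853821188050; 16745853821188050 < 18014398509481984? YES
  n = 406: C(406, 8) = 17082453897995850; 17082453897995850 < 18014398509481984? YES
  n = 407: C(407, 8) = 17424959239309050; 17424959239309050 < 18014398509481984? YES
  n = 408: C(408, 8) = 17773458424095231; 17773458424095231 < 18014398509481984? YES
  n = 409: C(409, 8) = 18128041135797879; 18128041135797879 < 18014398509481984? NO
  n = 410: C(410, 8) = 18488798173326195; 18488798173326195 < 18014398509481984? NO
The largest n with C(n, 8) < 18014398509481984 is n = 408 (where E[X] = 17773458424095231/18014398509481984 ≈ 0.986625). Hence R_4(8) > 408, i.e. R_4(8) ≥ 409.

Largest n = 408; hence R_4(8) > 408.


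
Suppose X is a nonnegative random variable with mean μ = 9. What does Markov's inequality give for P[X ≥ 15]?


μ = E[X] = 9, a = 15.
Markov: P[X ≥ 15] ≤ μ/a = (9)/15 = 3/5.
Numerically: ≈ 0.600000.
(Since a = 15 > μ = 9.000000, the bound 3/5 is < 1 and informative.)

P[X ≥ 15] ≤ 3/5 ≈ 0.600000.


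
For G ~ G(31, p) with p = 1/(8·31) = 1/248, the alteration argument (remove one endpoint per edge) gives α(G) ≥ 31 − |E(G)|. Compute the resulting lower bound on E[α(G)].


E[|E(G)|] = C(31, 2)·p = 465 · (1/248) = 15/8.
E[α(G)] ≥ n − E[|E(G)|] = 31 − 15/8 = 233/8.
Numerically: ≈ 29.125.
(This is only a lower bound; the true E[α(G)] may be larger.)

E[α(G)] ≥ 233/8 ≈ 29.125.


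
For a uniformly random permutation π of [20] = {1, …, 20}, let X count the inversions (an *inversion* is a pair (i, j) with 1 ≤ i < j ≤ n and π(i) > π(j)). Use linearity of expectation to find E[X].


Write X = Σ X_I over the C(20, 2) = 190 pairs i < j, with X_I the indicator of one inversion.
There are 190 indicators.
For each fixed pair i < j, the values π(i) and π(j) are two distinct elements of {1, …, 20} in uniformly random order; by symmetry P[π(i) > π(j)] = 1/2.
By linearity: E[X] = 190 · (1/2) = C(20, 2) · (1/2) = 190/2 = 95 ≈ 95.0000.

E[X] = 95 = 95.0000.


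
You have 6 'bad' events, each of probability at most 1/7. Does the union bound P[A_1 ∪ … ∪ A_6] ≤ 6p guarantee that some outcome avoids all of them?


Union bound: P[∪_{i=1}^{6} A_i] ≤ Σ_i P[A_i] ≤ 6·p = 6·(1/7) = 6/7.
Numerically: 6/7 ≈ 0.857.
Is 6/7 < 1? YES.
Since P[∪ A_i] ≤ 6/7 < 1, the complement has P[∩ A_i^c] ≥ 1 − 6/7 = 1/7 > 0, so some outcome avoids every A_i.

6·p = 6/7 ≈ 0.857; existence CERTIFIED by the union bound.


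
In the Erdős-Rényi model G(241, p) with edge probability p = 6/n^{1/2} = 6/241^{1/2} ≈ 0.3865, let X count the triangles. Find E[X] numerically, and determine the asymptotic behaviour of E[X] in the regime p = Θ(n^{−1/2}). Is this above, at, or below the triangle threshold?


Number of potential triangles: C(241, 3) = 2303960.
Each occurs with probability p³ ≈ (0.3865)³ ≈ 5.773354e-02.
By linearity: E[X] = C(241, 3)·p³ ≈ 2303960 · 5.773354e-02 ≈ 133015.7667.
Since α = 1/2 < 1, p = c/n^{1/2} ≫ 1/n is above the triangle threshold p ~ 1/n. Asymptotically E[X] ~ (c³/6)·n^{3(1−α)} = (6³/6)·n^{1.5} → ∞; triangles are abundant w.h.p.

E[X] ≈ 133015.7667; in regime p = Θ(1/n^{1/2}) E[X] diverges (above the triangle threshold p ~ 1/n).


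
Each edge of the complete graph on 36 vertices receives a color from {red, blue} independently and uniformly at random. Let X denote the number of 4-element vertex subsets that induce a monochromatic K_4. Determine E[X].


Let X = Σ_S X_S over the C(36, 4) = 58905 subsets S of size 4, where X_S = 1 if the K_4 on S is monochromatic.
For a fixed S, the K_4 on S has C(4, 2) = 6 edges. P[all 6 edges red] = (1/2)^6, and likewise for blue, so P[monochromatic] = 2·(1/2)^6 = 2^{1 − 6} = 1/32.
By linearity of expectation: E[X] = C(36, 4) · 2^{1 − 6} = 58905 · 1/32 = 58905/32.
Numerically: E[X] ≈ 1840.781.

E[X] = C(36,4)·2^(1−C(4,2)) = 58905/32 ≈ 1840.781.


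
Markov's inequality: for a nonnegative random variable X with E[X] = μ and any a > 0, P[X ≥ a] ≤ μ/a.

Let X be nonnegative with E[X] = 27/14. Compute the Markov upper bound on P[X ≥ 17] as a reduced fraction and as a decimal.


μ = E[X] = 27/14, a = 17.
Markov: P[X ≥ 17] ≤ μ/a = (27/14)/17 = 27/238.
Numerically: ≈ 0.1134.
(Since a = 17 > μ = 1.9286, the bound 27/238 is < 1 and informative.)

P[X ≥ 17] ≤ 27/238 ≈ 0.1134.


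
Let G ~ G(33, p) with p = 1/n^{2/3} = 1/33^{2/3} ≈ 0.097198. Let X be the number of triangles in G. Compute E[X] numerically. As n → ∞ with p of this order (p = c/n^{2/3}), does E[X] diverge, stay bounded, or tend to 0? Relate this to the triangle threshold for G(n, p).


Number of potential triangles: C(33, 3) = 5456.
Each occurs with probability p³ ≈ (0.097198)³ ≈ 9.1827365e-04.
By linearity: E[X] = C(33, 3)·p³ ≈ 5456 · 9.1827365e-04 ≈ 5.01010.
Since α = 2/3 < 1, p = c/n^{2/3} ≫ 1/n is above the triangle threshold p ~ 1/n. Asymptotically E[X] ~ (c³/6)·n^{3(1−α)} = (1³/6)·n^{1} → ∞; triangles are abundant w.h.p.

E[X] ≈ 5.01010; in regime p = Θ(1/n^{2/3}) E[X] diverges (above the triangle threshold p ~ 1/n).


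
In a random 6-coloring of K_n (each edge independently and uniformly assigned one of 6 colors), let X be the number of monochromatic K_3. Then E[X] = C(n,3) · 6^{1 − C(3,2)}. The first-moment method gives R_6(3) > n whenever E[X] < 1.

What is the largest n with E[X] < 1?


We need C(n, 3) · 6^{1 − 3} < 1, i.e. C(n, 3) < 6^{3 − 1} = 36.
Check values of n near the boundary:
  n = 5: C(5, 3) = 10; 10 < 36? YES
  n = 6: C(6, 3) = 20; 20 < 36? YES
  n = 7: C(7, 3) = 35; 35 < 36? YES
  n = 8: C(8, 3) = 56; 56 < 36? NO
  n = 9: C(9, 3) = 84; 84 < 36? NO
The largest n with C(n, 3) < 36 is n = 7 (where E[X] = 35/36 ≈ 0.972222). Hence R_6(3) > 7, i.e. R_6(3) ≥ 8.

Largest n = 7; hence R_6(3) > 7.


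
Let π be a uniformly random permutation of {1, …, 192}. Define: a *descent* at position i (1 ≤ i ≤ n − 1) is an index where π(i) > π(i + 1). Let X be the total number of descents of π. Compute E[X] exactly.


Write X = Σ X_I over i = 1, …, 191, with X_I the indicator of one descent.
There are 191 indicators.
For each fixed i, the pair (π(i), π(i+1)) is a uniformly random ordered pair of distinct values from {1, …, 192}; by symmetry P[π(i) > π(i+1)] = 1/2.
By linearity: E[X] = 191 · (1/2) = (192 − 1) · (1/2) = 191/2 ≈ 95.50000.

E[X] = 191/2 = 95.50000.


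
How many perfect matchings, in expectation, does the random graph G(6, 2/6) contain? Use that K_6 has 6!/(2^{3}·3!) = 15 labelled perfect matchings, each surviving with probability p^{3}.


K_6 has 6!/(2^{3}·3!) = 15 labelled perfect matchings.
For each such perfect matching H, let X_H = 1 if all 3 edges of H are present in G. Then P[X_H = 1] = p^{3} = (1/3)^{3} = 1/27.
By linearity: E[X] = Σ_H E[X_H] = 15 · p^{3} = 15 · 1/27 = 5/9.
Numerically: E[X] ≈ 0.55556.

E[X] = 15 · (1/3)^{3} = 5/9 ≈ 0.55556.


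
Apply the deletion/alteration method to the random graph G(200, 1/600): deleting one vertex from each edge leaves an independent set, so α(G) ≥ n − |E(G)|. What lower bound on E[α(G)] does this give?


E[|E(G)|] = C(200, 2)·p = 19900 · (1/600) = 199/6.
E[α(G)] ≥ n − E[|E(G)|] = 200 − 199/6 = 1001/6.
Numerically: ≈ 166.83333.
(This is only a lower bound; the true E[α(G)] may be larger.)

E[α(G)] ≥ 1001/6 ≈ 166.83333.


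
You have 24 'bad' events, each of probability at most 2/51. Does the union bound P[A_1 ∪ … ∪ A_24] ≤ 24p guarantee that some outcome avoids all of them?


Union bound: P[∪_{i=1}^{24} A_i] ≤ Σ_i P[A_i] ≤ 24·p = 24·(2/51) = 16/17.
Numerically: 16/17 ≈ 0.94118.
Is 16/17 < 1? YES.
Since P[∪ A_i] ≤ 16/17 < 1, the complement has P[∩ A_i^c] ≥ 1 − 16/17 = 1/17 > 0, so some outcome avoids every A_i.

24·p = 16/17 ≈ 0.94118; existence CERTIFIED by the union bound.


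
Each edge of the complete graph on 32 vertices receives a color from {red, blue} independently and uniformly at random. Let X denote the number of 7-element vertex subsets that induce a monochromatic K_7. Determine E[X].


Let X = Σ_S X_S over the C(32, 7) = 3365856 subsets S of size 7, where X_S = 1 if the K_7 on S is monochromatic.
For a fixed S, the K_7 on S has C(7, 2) = 21 edges. P[all 21 edges red] = (1/2)^21, and likewise for blue, so P[monochromatic] = 2·(1/2)^21 = 2^{1 − 21} = 1/1048576.
By linearity of expectation: E[X] = C(32, 7) · 2^{1 − 21} = 3365856 · 1/1048576 = 105183/32768.
Numerically: E[X] ≈ 3.210.

E[X] = C(32,7)·2^(1−C(7,2)) = 105183/32768 ≈ 3.210.


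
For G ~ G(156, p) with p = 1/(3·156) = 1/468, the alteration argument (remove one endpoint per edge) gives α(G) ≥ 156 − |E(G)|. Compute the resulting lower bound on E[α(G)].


E[|E(G)|] = C(156, 2)·p = 12090 · (1/468) = 155/6.
E[α(G)] ≥ n − E[|E(G)|] = 156 − 155/6 = 781/6.
Numerically: ≈ 130.16667.
(This is only a lower bound; the true E[α(G)] may be larger.)

E[α(G)] ≥ 781/6 ≈ 130.16667.


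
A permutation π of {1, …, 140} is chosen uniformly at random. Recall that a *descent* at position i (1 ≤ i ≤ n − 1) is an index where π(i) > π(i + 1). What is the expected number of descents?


Write X = Σ X_I over i = 1, …, 139, with X_I the indicator of one descent.
There are 139 indicators.
For each fixed i, the pair (π(i), π(i+1)) is a uniformly random ordered pair of distinct values from {1, …, 140}; by symmetry P[π(i) > π(i+1)] = 1/2.
By linearity: E[X] = 139 · (1/2) = (140 − 1) · (1/2) = 139/2 ≈ 69.500000.

E[X] = 139/2 = 69.500000.


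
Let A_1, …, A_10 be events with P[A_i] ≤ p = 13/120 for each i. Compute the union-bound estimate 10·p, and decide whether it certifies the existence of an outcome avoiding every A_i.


Union bound: P[∪_{i=1}^{10} A_i] ≤ Σ_i P[A_i] ≤ 10·p = 10·(13/120) = 13/12.
Numerically: 13/12 ≈ 1.0833.
Is 13/12 < 1? NO.
Since the bound 13/12 is ≥ 1, the union bound is uninformative here; it does NOT by itself certify existence.

10·p = 13/12 ≈ 1.0833; existence NOT certified by the union bound.


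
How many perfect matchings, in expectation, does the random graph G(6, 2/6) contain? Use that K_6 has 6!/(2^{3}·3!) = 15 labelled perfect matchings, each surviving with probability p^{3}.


K_6 has 6!/(2^{3}·3!) = 15 labelled perfect matchings.
For each such perfect matching H, let X_H = 1 if all 3 edges of H are present in G. Then P[X_H = 1] = p^{3} = (1/3)^{3} = 1/27.
By linearity: E[X] = Σ_H E[X_H] = 15 · p^{3} = 15 · 1/27 = 5/9.
Numerically: E[X] ≈ 0.556.

E[X] = 15 · (1/3)^{3} = 5/9 ≈ 0.556.


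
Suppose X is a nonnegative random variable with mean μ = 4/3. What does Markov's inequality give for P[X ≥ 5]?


μ = E[X] = 4/3, a = 5.
Markov: P[X ≥ 5] ≤ μ/a = (4/3)/5 = 4/15.
Numerically: ≈ 0.26667.
(Since a = 5 > μ = 1.33333, the bound 4/15 is < 1 and informative.)

P[X ≥ 5] ≤ 4/15 ≈ 0.26667.


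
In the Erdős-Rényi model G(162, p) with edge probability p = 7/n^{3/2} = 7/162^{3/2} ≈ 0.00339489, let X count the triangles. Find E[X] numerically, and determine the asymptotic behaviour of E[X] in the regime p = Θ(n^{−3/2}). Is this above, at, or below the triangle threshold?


Number of potential triangles: C(162, 3) = 695520.
Each occurs with probability p³ ≈ (0.00339489)³ ≈ 3.91270004e-08.
By linearity: E[X] = C(162, 3)·p³ ≈ 695520 · 3.91270004e-08 ≈ 0.027214.
Since α = 3/2 > 1, p = c/n^{3/2} = o(1/n) is below the triangle threshold p ~ 1/n. Asymptotically E[X] ~ (c³/6)·n^{3(1−α)} = (7³/6)·n^{-1.5} → 0, so by Markov's inequality G has no triangles w.h.p.

E[X] ≈ 0.027214; in regime p = Θ(1/n^{3/2}) E[X] tends to 0 (below the triangle threshold p ~ 1/n).


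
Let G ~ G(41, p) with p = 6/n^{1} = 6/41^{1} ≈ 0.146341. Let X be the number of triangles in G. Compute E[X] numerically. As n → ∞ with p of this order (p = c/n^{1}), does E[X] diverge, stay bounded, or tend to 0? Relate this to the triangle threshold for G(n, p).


Number of potential triangles: C(41, 3) = 10660.
Each occurs with probability p³ ≈ (0.146341)³ ≈ 3.13402301e-03.
By linearity: E[X] = C(41, 3)·p³ ≈ 10660 · 3.13402301e-03 ≈ 33.408685.
Here α = 1, so p = 6/n is exactly at the triangle threshold p ~ 1/n. Asymptotically E[X] → c³/6 = 6³/6 = 36 ≈ 36.000000, a bounded constant. In this regime the triangle count is asymptotically Poisson(c³/6).

E[X] ≈ 33.408685; in regime p = Θ(1/n^{1}) E[X] stays bounded (at the triangle threshold p ~ 1/n).


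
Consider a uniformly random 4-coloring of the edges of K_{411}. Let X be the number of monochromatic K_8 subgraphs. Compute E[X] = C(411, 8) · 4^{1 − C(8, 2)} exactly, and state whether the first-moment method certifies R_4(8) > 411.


E[X] = C(411, 8) · 4^{1 − 28} = 18855821462126715 · 4^{−27} = 18855821462126715/18014398509481984.
As a reduced fraction: E[X] = 18855821462126715/18014398509481984 ≈ 1.047.
Is E[X] < 1? NO.
Since E[X] ≥ 1, the first-moment bound is inconclusive at n = 411; it does NOT by itself certify R_4(8) > 411.

E[X] = 18855821462126715/18014398509481984 ≈ 1.047; E[X] ≥ 1; first-moment method inconclusive here.


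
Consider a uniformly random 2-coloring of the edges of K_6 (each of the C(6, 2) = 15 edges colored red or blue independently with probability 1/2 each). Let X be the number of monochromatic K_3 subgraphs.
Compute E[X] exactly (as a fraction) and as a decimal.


Let X = Σ_S X_S over the C(6, 3) = 20 subsets S of size 3, where X_S = 1 if the K_3 on S is monochromatic.
For a fixed S, the K_3 on S has C(3, 2) = 3 edges. P[all 3 edges red] = (1/2)^3, and likewise for blue, so P[monochromatic] = 2·(1/2)^3 = 2^{1 − 3} = 1/4.
By linearity: E[X] = C(6, 3) · 2^{1 − 3} = 20 · 1/4 = 5.
Numerically: E[X] ≈ 5.000.

E[X] = C(6,3)·2^(1−C(3,2)) = 5 ≈ 5.000.


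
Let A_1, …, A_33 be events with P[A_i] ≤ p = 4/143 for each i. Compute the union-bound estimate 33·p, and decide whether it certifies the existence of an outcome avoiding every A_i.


Union bound: P[∪_{i=1}^{33} A_i] ≤ Σ_i P[A_i] ≤ 33·p = 33·(4/143) = 12/13.
Numerically: 12/13 ≈ 0.9231.
Is 12/13 < 1? YES.
Since P[∪ A_i] ≤ 12/13 < 1, the complement has P[∩ A_i^c] ≥ 1 − 12/13 = 1/13 > 0, so some outcome avoids every A_i.

33·p = 12/13 ≈ 0.9231; existence CERTIFIED by the union bound.


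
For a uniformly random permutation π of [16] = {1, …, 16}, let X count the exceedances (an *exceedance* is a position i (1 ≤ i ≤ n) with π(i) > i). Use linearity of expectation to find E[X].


Write X = Σ_{i=1}^{16} X_i, where X_i = 1_{π(i) > i}.
For each fixed i, π(i) is uniform over {1, …, 16} (marginal of a uniform permutation), so P[π(i) > i] = (n − i)/n. Summing: Σ_{i=1}^{16} (n − i)/n = (0 + 1 + … + 15)/16 = 16(16 − 1)/(2·16) = (16 − 1)/2.
Hence E[X] = Σ_{i=1}^{16} (16 − i)/16 = 15/2 ≈ 7.50000.

E[X] = 15/2 = 7.50000.


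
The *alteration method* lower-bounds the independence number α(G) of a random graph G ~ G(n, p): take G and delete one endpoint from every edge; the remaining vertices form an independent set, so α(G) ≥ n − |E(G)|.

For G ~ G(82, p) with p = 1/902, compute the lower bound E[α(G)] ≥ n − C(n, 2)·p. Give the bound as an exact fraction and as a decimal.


E[|E(G)|] = C(82, 2)·p = 3321 · (1/902) = 81/22.
E[α(G)] ≥ n − E[|E(G)|] = 82 − 81/22 = 1723/22.
Numerically: ≈ 78.318.
(This is only a lower bound; the true E[α(G)] may be larger.)

E[α(G)] ≥ 1723/22 ≈ 78.318.


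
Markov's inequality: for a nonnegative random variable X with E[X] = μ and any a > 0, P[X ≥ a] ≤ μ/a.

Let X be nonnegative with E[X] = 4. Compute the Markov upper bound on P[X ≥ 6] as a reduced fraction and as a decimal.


μ = E[X] = 4, a = 6.
Markov: P[X ≥ 6] ≤ μ/a = (4)/6 = 2/3.
Numerically: ≈ 0.66667.
(Since a = 6 > μ = 4.00000, the bound 2/3 is < 1 and informative.)

P[X ≥ 6] ≤ 2/3 ≈ 0.66667.


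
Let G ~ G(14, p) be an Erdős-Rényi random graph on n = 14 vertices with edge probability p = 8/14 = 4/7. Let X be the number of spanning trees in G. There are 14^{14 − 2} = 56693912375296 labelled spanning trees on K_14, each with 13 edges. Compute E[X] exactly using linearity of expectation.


K_14 has 14^{14 − 2} = 56693912375296 labelled spanning trees.
For each such spanning tree H, let X_H = 1 if all 13 edges of H are present in G. Then P[X_H = 1] = p^{13} = (4/7)^{13} = 67108864/96889010407.
By linearity of expectation: E[X] = Σ_H E[X_H] = 56693912375296 · p^{13} = 56693912375296 · 67108864/96889010407 = 274877906944/7.
Numerically: E[X] ≈ 3.92683e+10.

E[X] = 56693912375296 · (4/7)^{13} = 274877906944/7 ≈ 3.92683e+10.


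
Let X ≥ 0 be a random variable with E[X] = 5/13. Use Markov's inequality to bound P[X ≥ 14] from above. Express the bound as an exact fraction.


μ = E[X] = 5/13, a = 14.
Markov: P[X ≥ 14] ≤ μ/a = (5/13)/14 = 5/182.
Numerically: ≈ 0.027473.
(Since a = 14 > μ = 0.384615, the bound 5/182 is < 1 and informative.)

P[X ≥ 14] ≤ 5/182 ≈ 0.027473.


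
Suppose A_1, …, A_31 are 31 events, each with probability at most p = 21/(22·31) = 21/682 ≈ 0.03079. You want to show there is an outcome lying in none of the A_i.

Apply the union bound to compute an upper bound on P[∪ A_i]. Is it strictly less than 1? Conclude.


Union bound: P[∪_{i=1}^{31} A_i] ≤ Σ_i P[A_i] ≤ 31·p = 31·(21/682) = 21/22.
Numerically: 21/22 ≈ 0.95455.
Is 21/22 < 1? YES.
Since P[∪ A_i] ≤ 21/22 < 1, the complement has P[∩ A_i^c] ≥ 1 − 21/22 = 1/22 > 0, so some outcome avoids every A_i.

31·p = 21/22 ≈ 0.95455; existence CERTIFIED by the union bound.


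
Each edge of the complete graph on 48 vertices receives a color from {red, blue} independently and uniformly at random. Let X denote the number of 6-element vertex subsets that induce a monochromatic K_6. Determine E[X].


Let X = Σ_S X_S over the C(48, 6) = 12271512 subsets S of size 6, where X_S = 1 if the K_6 on S is monochromatic.
For a fixed S, the K_6 on S has C(6, 2) = 15 edges. P[all 15 edges red] = (1/2)^15, and likewise for blue, so P[monochromatic] = 2·(1/2)^15 = 2^{1 − 15} = 1/16384.
By linearity: E[X] = C(48, 6) · 2^{1 − 15} = 12271512 · 1/16384 = 1533939/2048.
Numerically: E[X] ≈ 748.993652.

E[X] = C(48,6)·2^(1−C(6,2)) = 1533939/2048 ≈ 748.993652.


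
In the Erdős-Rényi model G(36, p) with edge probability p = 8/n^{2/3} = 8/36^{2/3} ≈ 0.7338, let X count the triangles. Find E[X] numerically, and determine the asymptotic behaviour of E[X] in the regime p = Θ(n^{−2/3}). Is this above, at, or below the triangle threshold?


Number of potential triangles: C(36, 3) = 7140.
Each occurs with probability p³ ≈ (0.7338)³ ≈ 3.950617e-01.
By linearity: E[X] = C(36, 3)·p³ ≈ 7140 · 3.950617e-01 ≈ 2820.7407.
Since α = 2/3 < 1, p = c/n^{2/3} ≫ 1/n is above the triangle threshold p ~ 1/n. Asymptotically E[X] ~ (c³/6)·n^{3(1−α)} = (8³/6)·n^{1} → ∞; triangles are abundant w.h.p.

E[X] ≈ 2820.7407; in regime p = Θ(1/n^{2/3}) E[X] diverges (above the triangle threshold p ~ 1/n).


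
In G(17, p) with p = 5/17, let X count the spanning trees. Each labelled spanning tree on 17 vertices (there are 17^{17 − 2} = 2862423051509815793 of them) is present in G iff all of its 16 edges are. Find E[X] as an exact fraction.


K_17 has 17^{17 − 2} = 2862423051509815793 labelled spanning trees.
For each such spanning tree H, let X_H = 1 if all 16 edges of H are present in G. Then P[X_H = 1] = p^{16} = (5/17)^{16} = 152587890625/48661191875666868481.
By linearity of expectation: E[X] = Σ_H E[X_H] = 2862423051509815793 · p^{16} = 2862423051509815793 · 152587890625/48661191875666868481 = 152587890625/17.
Numerically: E[X] ≈ 8.976e+09.

E[X] = 2862423051509815793 · (5/17)^{16} = 152587890625/17 ≈ 8.976e+09.


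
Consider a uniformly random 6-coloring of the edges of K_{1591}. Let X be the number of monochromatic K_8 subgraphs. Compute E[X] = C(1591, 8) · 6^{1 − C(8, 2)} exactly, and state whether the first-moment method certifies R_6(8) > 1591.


E[X] = C(1591, 8) · 6^{1 − 28} = 1000427749141189953870 · 6^{−27} = 1000427749141189953870/1023490369077469249536.
As a reduced fraction: E[X] = 55579319396732775215/56860576059859402752 ≈ 0.97747.
Is E[X] < 1? YES.
Since E[X] < 1, there exists a 6-coloring of K_{1591} with no monochromatic K_8; hence R_6(8) > 1591.

E[X] = 55579319396732775215/56860576059859402752 ≈ 0.97747; E[X] < 1, so R_6(8) > 1591.


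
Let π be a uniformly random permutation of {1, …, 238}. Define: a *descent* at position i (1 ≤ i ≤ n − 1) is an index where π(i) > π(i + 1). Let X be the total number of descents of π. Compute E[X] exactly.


Write X = Σ X_I over i = 1, …, 237, with X_I the indicator of one descent.
There are 237 indicators.
For each fixed i, the pair (π(i), π(i+1)) is a uniformly random ordered pair of distinct values from {1, …, 238}; by symmetry P[π(i) > π(i+1)] = 1/2.
By linearity: E[X] = 237 · (1/2) = (238 − 1) · (1/2) = 237/2 ≈ 118.500.

E[X] = 237/2 = 118.500.


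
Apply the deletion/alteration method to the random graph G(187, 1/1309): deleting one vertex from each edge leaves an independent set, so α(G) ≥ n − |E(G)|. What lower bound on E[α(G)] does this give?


E[|E(G)|] = C(187, 2)·p = 17391 · (1/1309) = 93/7.
E[α(G)] ≥ n − E[|E(G)|] = 187 − 93/7 = 1216/7.
Numerically: ≈ 173.714286.
(This is only a lower bound; the true E[α(G)] may be larger.)

E[α(G)] ≥ 1216/7 ≈ 173.714286.


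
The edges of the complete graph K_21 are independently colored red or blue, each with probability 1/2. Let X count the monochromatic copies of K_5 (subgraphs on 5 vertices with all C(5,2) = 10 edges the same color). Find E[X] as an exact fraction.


Let X = Σ_S X_S over the C(21, 5) = 20349 subsets S of size 5, where X_S = 1 if the K_5 on S is monochromatic.
For a fixed S, the K_5 on S has C(5, 2) = 10 edges. P[all 10 edges red] = (1/2)^10, and likewise for blue, so P[monochromatic] = 2·(1/2)^10 = 2^{1 − 10} = 1/512.
By linearity of expectation: E[X] = C(21, 5) · 2^{1 − 10} = 20349 · 1/512 = 20349/512.
Numerically: E[X] ≈ 39.744.

E[X] = C(21,5)·2^(1−C(5,2)) = 20349/512 ≈ 39.744.


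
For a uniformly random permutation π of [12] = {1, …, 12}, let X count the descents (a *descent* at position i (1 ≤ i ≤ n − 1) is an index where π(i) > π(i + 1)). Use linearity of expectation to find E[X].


Write X = Σ X_I over i = 1, …, 11, with X_I the indicator of one descent.
There are 11 indicators.
For each fixed i, the pair (π(i), π(i+1)) is a uniformly random ordered pair of distinct values from {1, …, 12}; by symmetry P[π(i) > π(i+1)] = 1/2.
By linearity: E[X] = 11 · (1/2) = (12 − 1) · (1/2) = 11/2 ≈ 5.5000.

E[X] = 11/2 = 5.5000.


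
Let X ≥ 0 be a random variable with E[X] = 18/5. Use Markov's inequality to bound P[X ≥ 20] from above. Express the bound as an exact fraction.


μ = E[X] = 18/5, a = 20.
Markov: P[X ≥ 20] ≤ μ/a = (18/5)/20 = 9/50.
Numerically: ≈ 0.1800.
(Since a = 20 > μ = 3.6000, the bound 9/50 is < 1 and informative.)

P[X ≥ 20] ≤ 9/50 ≈ 0.1800.


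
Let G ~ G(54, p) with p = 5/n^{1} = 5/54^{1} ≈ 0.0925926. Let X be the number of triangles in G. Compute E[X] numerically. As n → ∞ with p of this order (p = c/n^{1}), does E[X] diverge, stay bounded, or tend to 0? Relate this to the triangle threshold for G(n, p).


Number of potential triangles: C(54, 3) = 24804.
Each occurs with probability p³ ≈ (0.0925926)³ ≈ 7.93832241e-04.
By linearity: E[X] = C(54, 3)·p³ ≈ 24804 · 7.93832241e-04 ≈ 19.690215.
Here α = 1, so p = 5/n is exactly at the triangle threshold p ~ 1/n. Asymptotically E[X] → c³/6 = 5³/6 = 125/6 ≈ 20.833333, a bounded constant. In this regime the triangle count is asymptotically Poisson(c³/6).

E[X] ≈ 19.690215; in regime p = Θ(1/n^{1}) E[X] stays bounded (at the triangle threshold p ~ 1/n).


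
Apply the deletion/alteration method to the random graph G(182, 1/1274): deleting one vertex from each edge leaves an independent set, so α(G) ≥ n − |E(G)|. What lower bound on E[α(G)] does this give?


E[|E(G)|] = C(182, 2)·p = 16471 · (1/1274) = 181/14.
E[α(G)] ≥ n − E[|E(G)|] = 182 − 181/14 = 2367/14.
Numerically: ≈ 169.071429.
(This is only a lower bound; the true E[α(G)] may be larger.)

E[α(G)] ≥ 2367/14 ≈ 169.071429.


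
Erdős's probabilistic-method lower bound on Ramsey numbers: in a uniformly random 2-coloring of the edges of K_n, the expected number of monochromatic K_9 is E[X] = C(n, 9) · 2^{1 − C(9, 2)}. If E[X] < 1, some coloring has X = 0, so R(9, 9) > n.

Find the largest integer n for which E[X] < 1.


We need C(n, 9) · 2^{1 − 36} < 1, i.e. C(n, 9) < 2^{36 − 1} = 34359738368.
Check values of n near the boundary:
  n = 59: C(59, 9) = 12565671261; 12565671261 < 34359738368? YES
  n = 60: C(60, 9) = 14783142660; 14783142660 < 34359738368? YES
  n = 61: C(61, 9) = 17341763505; 17341763505 < 34359738368? YES
  n = 62: C(62, 9) = 20286591270; 20286591270 < 34359738368? YES
  n = 63: C(63, 9) = 23667689815; 23667689815 < 34359738368? YES
  n = 64: C(64, 9) = 27540584512; 27540584512 < 34359738368? YES
  n = 65: C(65, 9) = 31966749880; 31966749880 < 34359738368? YES
  n = 66: C(66, 9) = 37014131440; 37014131440 < 34359738368? NO
The largest n with C(n, 9) < 34359738368 is n = 65 (where E[X] = 3995843735/4294967296 ≈ 0.930355). Hence R(9, 9) > 65, i.e. R(9, 9) ≥ 66.

Largest n = 65; hence R(9, 9) > 65.
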